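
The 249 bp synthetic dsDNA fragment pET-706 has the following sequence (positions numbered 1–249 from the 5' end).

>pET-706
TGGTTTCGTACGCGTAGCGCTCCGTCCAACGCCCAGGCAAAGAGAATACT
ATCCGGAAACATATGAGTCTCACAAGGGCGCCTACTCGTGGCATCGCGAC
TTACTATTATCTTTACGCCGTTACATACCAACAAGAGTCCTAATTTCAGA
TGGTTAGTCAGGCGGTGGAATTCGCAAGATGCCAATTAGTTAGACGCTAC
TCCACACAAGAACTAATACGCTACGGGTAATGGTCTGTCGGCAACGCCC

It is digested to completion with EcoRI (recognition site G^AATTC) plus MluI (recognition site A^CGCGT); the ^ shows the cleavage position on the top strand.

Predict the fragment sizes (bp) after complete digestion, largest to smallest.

158, 81, 10 bp

The EcoRI site (GAATTC) starts at position 168.
EcoRI cuts after the first base of each site, so after position 168.
The MluI site (ACGCGT) starts at position 10.
MluI cuts after the first base of each site, so after position 10.
Combined cut positions: 10, 168.
Linear molecule, 2 cuts → 3 fragments:
  1–10 → 10 bp
  11–168 → 158 bp
  169–249 → 81 bp
Sorted largest to smallest: 158, 81, 10 bp.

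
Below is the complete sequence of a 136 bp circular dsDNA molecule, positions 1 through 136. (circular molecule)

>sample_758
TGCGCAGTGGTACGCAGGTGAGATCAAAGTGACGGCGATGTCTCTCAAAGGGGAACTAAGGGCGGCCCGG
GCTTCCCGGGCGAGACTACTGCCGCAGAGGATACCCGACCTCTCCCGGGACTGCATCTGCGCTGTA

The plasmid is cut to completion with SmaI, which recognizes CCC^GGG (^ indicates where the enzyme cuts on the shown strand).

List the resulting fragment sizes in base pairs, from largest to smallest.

SmaI sites (CCCGGG) start at positions 66, 75, 114.
SmaI cuts after base 3 of each site, so after positions 68, 77, 116.
Circular molecule, 3 cuts → 3 fragments:
  69–77 → 9 bp
  78–116 → 39 bp
  117–136 then 1–68 → 20 + 68 = 88 bp
Sorted largest to smallest: 88, 39, 9 bp.

88, 39, 9 bp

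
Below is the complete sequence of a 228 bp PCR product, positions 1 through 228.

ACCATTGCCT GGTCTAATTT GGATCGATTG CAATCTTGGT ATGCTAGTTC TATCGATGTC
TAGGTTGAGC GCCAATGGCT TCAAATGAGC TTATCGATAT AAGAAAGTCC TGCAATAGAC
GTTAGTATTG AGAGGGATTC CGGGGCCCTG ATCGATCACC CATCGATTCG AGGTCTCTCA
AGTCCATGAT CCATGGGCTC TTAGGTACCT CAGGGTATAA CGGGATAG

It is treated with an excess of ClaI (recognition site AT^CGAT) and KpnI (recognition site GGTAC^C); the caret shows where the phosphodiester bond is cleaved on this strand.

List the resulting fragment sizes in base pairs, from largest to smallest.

ClaI sites (ATCGAT) start at positions 23, 52, 93, 151, 162.
ClaI cuts after base 2 of each site, so after positions 24, 53, 94, 152, 163.
The KpnI site (GGTACC) starts at position 204.
KpnI cuts after base 5 of each site (before the last base), so after position 208.
Combined cut positions: 24, 53, 94, 152, 163, 208.
Linear molecule, 6 cuts → 7 fragments:
  1–24 → 24 bp
  25–53 → 29 bp
  54–94 → 41 bp
  95–152 → 58 bp
  153–163 → 11 bp
  164–208 → 45 bp
  209–228 → 20 bp
Sorted largest to smallest: 58, 45, 41, 29, 24, 20, 11 bp.

58, 45, 41, 29, 24, 20, 11 bp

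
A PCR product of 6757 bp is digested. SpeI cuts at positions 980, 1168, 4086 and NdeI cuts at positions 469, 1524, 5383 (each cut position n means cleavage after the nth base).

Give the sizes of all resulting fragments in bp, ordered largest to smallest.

2562, 1374, 1297, 511, 469, 356, 188 bp

Combined cut positions (sorted): 469, 980, 1168, 1524, 4086, 5383.
Linear molecule, 6 cuts → 7 fragments:
  469 − 0 = 469 bp
  980 − 469 = 511 bp
  1168 − 980 = 188 bp
  1524 − 1168 = 356 bp
  4086 − 1524 = 2562 bp
  5383 − 4086 = 1297 bp
  6757 − 5383 = 1374 bp
Sorted largest to smallest: 2562, 1374, 1297, 511, 469, 356, 188 bp.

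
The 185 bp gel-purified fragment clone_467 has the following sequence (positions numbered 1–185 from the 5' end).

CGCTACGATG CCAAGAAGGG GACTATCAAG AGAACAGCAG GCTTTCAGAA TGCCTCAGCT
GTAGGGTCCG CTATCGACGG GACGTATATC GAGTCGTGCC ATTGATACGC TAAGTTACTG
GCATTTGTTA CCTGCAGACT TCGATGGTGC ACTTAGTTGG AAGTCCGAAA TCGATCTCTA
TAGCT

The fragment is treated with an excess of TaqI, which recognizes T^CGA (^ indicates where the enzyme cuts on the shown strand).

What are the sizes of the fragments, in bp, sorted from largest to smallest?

TaqI sites (TCGA) start at positions 74, 89, 141, 171.
TaqI cuts after the first base of each site, so after positions 74, 89, 141, 171.
Linear molecule, 4 cuts → 5 fragments:
  1–74 → 74 bp
  75–89 → 15 bp
  90–141 → 52 bp
  142–171 → 30 bp
  172–185 → 14 bp
Sorted largest to smallest: 74, 52, 30, 15, 14 bp.

74, 52, 30, 15, 14 bp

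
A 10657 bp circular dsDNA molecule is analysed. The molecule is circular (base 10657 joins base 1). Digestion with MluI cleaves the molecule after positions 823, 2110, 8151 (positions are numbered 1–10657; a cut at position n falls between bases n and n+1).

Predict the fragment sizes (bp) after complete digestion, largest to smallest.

6041, 3329, 1287 bp

Circular molecule, 3 cuts → 3 fragments:
  2110 − 823 = 1287 bp
  8151 − 2110 = 6041 bp
  wrap: 10657 − 8151 + 823 = 3329 bp
Sorted largest to smallest: 6041, 3329, 1287 bp.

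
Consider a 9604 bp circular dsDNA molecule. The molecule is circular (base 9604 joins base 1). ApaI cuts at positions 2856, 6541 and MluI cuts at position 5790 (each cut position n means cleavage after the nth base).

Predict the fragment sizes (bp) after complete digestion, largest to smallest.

Combined cut positions (sorted): 2856, 5790, 6541.
Circular molecule, 3 cuts → 3 fragments:
  5790 − 2856 = 2934 bp
  6541 − 5790 = 751 bp
  wrap: 9604 − 6541 + 2856 = 5919 bp
Sorted largest to smallest: 5919, 2934, 751 bp.

5919, 2934, 751 bp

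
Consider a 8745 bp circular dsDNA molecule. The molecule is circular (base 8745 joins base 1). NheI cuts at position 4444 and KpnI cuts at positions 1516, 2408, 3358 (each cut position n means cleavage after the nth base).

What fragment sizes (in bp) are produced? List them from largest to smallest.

5817, 1086, 950, 892 bp

Combined cut positions (sorted): 1516, 2408, 3358, 4444.
Circular molecule, 4 cuts → 4 fragments:
  2408 − 1516 = 892 bp
  3358 − 2408 = 950 bp
  4444 − 3358 = 1086 bp
  wrap: 8745 − 4444 + 1516 = 5817 bp
Sorted largest to smallest: 5817, 1086, 950, 892 bp.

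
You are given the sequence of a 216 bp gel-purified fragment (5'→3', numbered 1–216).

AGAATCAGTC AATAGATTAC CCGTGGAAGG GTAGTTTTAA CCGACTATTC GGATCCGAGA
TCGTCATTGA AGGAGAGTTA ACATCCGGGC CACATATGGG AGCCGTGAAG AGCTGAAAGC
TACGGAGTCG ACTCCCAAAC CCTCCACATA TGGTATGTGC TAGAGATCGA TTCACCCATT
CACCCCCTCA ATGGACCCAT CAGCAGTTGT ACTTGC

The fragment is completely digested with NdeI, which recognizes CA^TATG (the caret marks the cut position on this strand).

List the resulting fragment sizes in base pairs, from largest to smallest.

NdeI sites (CATATG) start at positions 93, 147.
NdeI cuts after base 2 of each site, so after positions 94, 148.
Linear molecule, 2 cuts → 3 fragments:
  1–94 → 94 bp
  95–148 → 54 bp
  149–216 → 68 bp
Sorted largest to smallest: 94, 68, 54 bp.

94, 68, 54 bp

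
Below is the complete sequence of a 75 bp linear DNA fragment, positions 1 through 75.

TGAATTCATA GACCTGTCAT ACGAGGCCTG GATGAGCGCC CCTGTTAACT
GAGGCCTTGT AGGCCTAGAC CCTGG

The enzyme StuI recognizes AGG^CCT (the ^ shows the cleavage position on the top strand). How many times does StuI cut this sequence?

3

AGGCCT occurs starting at positions 24, 52, 61.
StuI cuts at 3 sites.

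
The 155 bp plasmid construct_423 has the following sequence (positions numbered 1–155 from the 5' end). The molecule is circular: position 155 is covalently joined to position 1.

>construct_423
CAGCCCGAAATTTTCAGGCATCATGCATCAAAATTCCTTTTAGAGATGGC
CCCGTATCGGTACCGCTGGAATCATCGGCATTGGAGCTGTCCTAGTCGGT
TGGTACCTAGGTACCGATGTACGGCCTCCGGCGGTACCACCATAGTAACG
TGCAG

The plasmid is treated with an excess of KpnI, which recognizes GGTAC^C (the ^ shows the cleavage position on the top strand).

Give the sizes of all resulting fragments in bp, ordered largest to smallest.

KpnI sites (GGTACC) start at positions 59, 102, 110, 133.
KpnI cuts after base 5 of each site (before the last base), so after positions 63, 106, 114, 137.
Circular molecule, 4 cuts → 4 fragments:
  64–106 → 43 bp
  107–114 → 8 bp
  115–137 → 23 bp
  138–155 then 1–63 → 18 + 63 = 81 bp
Sorted largest to smallest: 81, 43, 23, 8 bp.

81, 43, 23, 8 bp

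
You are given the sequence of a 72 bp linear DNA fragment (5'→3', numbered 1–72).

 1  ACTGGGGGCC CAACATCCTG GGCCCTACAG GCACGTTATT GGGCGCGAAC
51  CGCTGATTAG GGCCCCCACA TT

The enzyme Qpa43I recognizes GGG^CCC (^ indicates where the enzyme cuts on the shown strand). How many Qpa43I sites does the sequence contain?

3

GGGCCC occurs starting at positions 6, 20, 60.
Qpa43I cuts at 3 sites.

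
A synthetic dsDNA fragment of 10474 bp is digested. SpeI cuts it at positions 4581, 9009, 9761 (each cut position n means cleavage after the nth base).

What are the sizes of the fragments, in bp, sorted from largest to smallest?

4581, 4428, 752, 713 bp

Linear molecule, 3 cuts → 4 fragments:
  4581 − 0 = 4581 bp
  9009 − 4581 = 4428 bp
  9761 − 9009 = 752 bp
  10474 − 9761 = 713 bp
Sorted largest to smallest: 4581, 4428, 752, 713 bp.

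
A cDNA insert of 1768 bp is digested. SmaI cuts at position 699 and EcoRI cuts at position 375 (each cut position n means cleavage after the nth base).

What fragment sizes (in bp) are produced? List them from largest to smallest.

Combined cut positions (sorted): 375, 699.
Linear molecule, 2 cuts → 3 fragments:
  375 − 0 = 375 bp
  699 − 375 = 324 bp
  1768 − 699 = 1069 bp
Sorted largest to smallest: 1069, 375, 324 bp.

1069, 375, 324 bp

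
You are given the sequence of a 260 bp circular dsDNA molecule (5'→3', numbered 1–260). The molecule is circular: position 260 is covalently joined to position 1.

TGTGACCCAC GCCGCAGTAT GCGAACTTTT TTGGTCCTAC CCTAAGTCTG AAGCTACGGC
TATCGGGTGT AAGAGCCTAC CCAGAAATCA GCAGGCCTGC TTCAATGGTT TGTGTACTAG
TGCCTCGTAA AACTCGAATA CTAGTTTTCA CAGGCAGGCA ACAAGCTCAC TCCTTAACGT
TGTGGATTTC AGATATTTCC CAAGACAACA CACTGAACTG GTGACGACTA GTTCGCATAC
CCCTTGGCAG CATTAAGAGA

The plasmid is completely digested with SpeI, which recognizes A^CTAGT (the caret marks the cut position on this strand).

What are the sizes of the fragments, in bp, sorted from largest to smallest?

149, 87, 24 bp

SpeI sites (ACTAGT) start at positions 116, 140, 227.
SpeI cuts after the first base of each site, so after positions 116, 140, 227.
Circular molecule, 3 cuts → 3 fragments:
  117–140 → 24 bp
  141–227 → 87 bp
  228–260 then 1–116 → 33 + 116 = 149 bp
Sorted largest to smallest: 149, 87, 24 bp.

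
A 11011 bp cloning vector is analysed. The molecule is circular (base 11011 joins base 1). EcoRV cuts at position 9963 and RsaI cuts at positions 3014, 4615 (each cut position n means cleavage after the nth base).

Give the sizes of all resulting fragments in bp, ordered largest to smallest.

Combined cut positions (sorted): 3014, 4615, 9963.
Circular molecule, 3 cuts → 3 fragments:
  4615 − 3014 = 1601 bp
  9963 − 4615 = 5348 bp
  wrap: 11011 − 9963 + 3014 = 4062 bp
Sorted largest to smallest: 5348, 4062, 1601 bp.

5348, 4062, 1601 bp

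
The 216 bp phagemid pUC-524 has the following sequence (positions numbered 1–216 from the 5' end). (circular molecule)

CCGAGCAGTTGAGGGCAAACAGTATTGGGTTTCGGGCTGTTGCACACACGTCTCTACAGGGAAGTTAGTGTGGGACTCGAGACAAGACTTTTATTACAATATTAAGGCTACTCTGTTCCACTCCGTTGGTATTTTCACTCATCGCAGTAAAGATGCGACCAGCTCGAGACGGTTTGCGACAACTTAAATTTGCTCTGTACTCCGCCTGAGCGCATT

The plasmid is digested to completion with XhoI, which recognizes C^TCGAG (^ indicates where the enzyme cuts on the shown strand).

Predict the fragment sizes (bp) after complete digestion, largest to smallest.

XhoI sites (CTCGAG) start at positions 76, 163.
XhoI cuts after the first base of each site, so after positions 76, 163.
Circular molecule, 2 cuts → 2 fragments:
  77–163 → 87 bp
  164–216 then 1–76 → 53 + 76 = 129 bp
Sorted largest to smallest: 129, 87 bp.

129, 87 bp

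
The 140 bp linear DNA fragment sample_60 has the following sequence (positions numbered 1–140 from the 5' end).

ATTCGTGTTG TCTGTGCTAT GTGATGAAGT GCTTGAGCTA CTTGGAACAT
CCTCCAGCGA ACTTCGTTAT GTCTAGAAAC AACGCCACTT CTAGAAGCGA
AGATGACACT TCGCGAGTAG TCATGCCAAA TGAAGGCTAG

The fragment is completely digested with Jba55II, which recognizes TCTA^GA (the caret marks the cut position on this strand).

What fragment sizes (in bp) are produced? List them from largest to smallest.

75, 47, 18 bp

Jba55II sites (TCTAGA) start at positions 72, 90.
Jba55II cuts after base 4 of each site, so after positions 75, 93.
Linear molecule, 2 cuts → 3 fragments:
  1–75 → 75 bp
  76–93 → 18 bp
  94–140 → 47 bp
Sorted largest to smallest: 75, 47, 18 bp.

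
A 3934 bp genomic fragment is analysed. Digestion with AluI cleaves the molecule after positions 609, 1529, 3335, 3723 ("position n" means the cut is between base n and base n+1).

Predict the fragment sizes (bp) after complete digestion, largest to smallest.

1806, 920, 609, 388, 211 bp

Linear molecule, 4 cuts → 5 fragments:
  609 − 0 = 609 bp
  1529 − 609 = 920 bp
  3335 − 1529 = 1806 bp
  3723 − 3335 = 388 bp
  3934 − 3723 = 211 bp
Sorted largest to smallest: 1806, 920, 609, 388, 211 bp.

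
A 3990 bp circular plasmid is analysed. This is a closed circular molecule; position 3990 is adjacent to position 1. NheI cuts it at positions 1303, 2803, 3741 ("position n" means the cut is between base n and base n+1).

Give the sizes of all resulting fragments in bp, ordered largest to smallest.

Circular molecule, 3 cuts → 3 fragments:
  2803 − 1303 = 1500 bp
  3741 − 2803 = 938 bp
  wrap: 3990 − 3741 + 1303 = 1552 bp
Sorted largest to smallest: 1552, 1500, 938 bp.

1552, 1500, 938 bp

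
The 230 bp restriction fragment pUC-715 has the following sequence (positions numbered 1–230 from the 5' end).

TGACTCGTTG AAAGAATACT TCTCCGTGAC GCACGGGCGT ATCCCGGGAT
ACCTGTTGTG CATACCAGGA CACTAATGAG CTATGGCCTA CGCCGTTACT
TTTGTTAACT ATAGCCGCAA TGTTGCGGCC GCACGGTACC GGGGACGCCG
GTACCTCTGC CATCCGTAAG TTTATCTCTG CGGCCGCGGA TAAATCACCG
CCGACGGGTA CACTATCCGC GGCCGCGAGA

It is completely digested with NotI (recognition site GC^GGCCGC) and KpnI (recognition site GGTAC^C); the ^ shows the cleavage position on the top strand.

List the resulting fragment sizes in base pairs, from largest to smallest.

126, 39, 27, 15, 13, 10 bp

NotI sites (GCGGCCGC) start at positions 125, 180, 219.
NotI cuts after base 2 of each site, so after positions 126, 181, 220.
KpnI sites (GGTACC) start at positions 135, 150.
KpnI cuts after base 5 of each site (before the last base), so after positions 139, 154.
Combined cut positions: 126, 139, 154, 181, 220.
Linear molecule, 5 cuts → 6 fragments:
  1–126 → 126 bp
  127–139 → 13 bp
  140–154 → 15 bp
  155–181 → 27 bp
  182–220 → 39 bp
  221–230 → 10 bp
Sorted largest to smallest: 126, 39, 27, 15, 13, 10 bp.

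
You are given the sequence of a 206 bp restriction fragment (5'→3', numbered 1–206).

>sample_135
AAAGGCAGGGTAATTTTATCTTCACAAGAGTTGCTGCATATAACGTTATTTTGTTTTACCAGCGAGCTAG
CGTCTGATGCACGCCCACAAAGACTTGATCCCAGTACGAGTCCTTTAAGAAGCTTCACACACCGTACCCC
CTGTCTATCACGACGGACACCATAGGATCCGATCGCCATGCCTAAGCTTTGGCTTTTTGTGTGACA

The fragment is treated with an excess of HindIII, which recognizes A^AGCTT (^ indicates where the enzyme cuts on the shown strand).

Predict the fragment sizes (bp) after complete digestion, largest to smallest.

HindIII sites (AAGCTT) start at positions 120, 184.
HindIII cuts after the first base of each site, so after positions 120, 184.
Linear molecule, 2 cuts → 3 fragments:
  1–120 → 120 bp
  121–184 → 64 bp
  185–206 → 22 bp
Sorted largest to smallest: 120, 64, 22 bp.

120, 64, 22 bp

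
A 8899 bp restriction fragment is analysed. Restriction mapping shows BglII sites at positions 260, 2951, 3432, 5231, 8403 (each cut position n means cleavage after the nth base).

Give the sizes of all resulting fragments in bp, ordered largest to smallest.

Linear molecule, 5 cuts → 6 fragments:
  260 − 0 = 260 bp
  2951 − 260 = 2691 bp
  3432 − 2951 = 481 bp
  5231 − 3432 = 1799 bp
  8403 − 5231 = 3172 bp
  8899 − 8403 = 496 bp
Sorted largest to smallest: 3172, 2691, 1799, 496, 481, 260 bp.

3172, 2691, 1799, 496, 481, 260 bp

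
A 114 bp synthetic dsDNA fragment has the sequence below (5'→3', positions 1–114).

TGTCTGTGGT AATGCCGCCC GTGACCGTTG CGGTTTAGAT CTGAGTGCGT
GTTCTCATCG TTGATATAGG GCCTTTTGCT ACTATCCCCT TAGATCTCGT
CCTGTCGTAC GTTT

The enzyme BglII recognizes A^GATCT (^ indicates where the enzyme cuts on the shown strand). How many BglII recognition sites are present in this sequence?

2

AGATCT occurs starting at positions 37, 92.
BglII cuts at 2 sites.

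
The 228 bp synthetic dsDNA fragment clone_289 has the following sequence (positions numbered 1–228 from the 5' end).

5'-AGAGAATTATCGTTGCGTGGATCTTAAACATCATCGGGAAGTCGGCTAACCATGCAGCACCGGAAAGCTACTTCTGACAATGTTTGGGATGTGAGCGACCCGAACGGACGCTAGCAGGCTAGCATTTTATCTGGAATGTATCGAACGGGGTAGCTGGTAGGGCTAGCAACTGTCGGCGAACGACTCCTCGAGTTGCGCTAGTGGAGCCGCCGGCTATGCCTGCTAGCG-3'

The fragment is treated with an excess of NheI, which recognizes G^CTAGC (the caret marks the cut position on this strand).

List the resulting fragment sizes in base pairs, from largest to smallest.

110, 60, 44, 8, 6 bp

NheI sites (GCTAGC) start at positions 110, 118, 162, 222.
NheI cuts after the first base of each site, so after positions 110, 118, 162, 222.
Linear molecule, 4 cuts → 5 fragments:
  1–110 → 110 bp
  111–118 → 8 bp
  119–162 → 44 bp
  163–222 → 60 bp
  223–228 → 6 bp
Sorted largest to smallest: 110, 60, 44, 8, 6 bp.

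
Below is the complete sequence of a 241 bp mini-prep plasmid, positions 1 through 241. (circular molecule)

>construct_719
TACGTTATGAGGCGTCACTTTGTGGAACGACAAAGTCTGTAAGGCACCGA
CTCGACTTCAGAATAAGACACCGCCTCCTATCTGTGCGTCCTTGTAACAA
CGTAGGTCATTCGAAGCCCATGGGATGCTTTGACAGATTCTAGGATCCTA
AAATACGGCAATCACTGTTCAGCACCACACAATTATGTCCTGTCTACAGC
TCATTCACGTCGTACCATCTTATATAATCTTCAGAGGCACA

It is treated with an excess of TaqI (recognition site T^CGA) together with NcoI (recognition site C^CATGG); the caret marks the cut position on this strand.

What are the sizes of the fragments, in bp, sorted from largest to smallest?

175, 59, 7 bp

TaqI sites (TCGA) start at positions 52, 111.
TaqI cuts after the first base of each site, so after positions 52, 111.
The NcoI site (CCATGG) starts at position 118.
NcoI cuts after the first base of each site, so after position 118.
Combined cut positions: 52, 111, 118.
Circular molecule, 3 cuts → 3 fragments:
  53–111 → 59 bp
  112–118 → 7 bp
  119–241 then 1–52 → 123 + 52 = 175 bp
Sorted largest to smallest: 175, 59, 7 bp.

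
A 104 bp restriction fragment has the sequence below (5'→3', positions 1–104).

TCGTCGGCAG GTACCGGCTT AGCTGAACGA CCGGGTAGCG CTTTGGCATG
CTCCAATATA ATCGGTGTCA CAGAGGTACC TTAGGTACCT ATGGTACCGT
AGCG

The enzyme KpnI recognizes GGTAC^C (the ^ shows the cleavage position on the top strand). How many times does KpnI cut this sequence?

GGTACC occurs starting at positions 10, 75, 84, 93.
KpnI cuts at 4 sites.

4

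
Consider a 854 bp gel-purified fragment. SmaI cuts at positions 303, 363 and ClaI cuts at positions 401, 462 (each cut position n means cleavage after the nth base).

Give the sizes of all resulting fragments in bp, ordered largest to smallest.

392, 303, 61, 60, 38 bp

Combined cut positions (sorted): 303, 363, 401, 462.
Linear molecule, 4 cuts → 5 fragments:
  303 − 0 = 303 bp
  363 − 303 = 60 bp
  401 − 363 = 38 bp
  462 − 401 = 61 bp
  854 − 462 = 392 bp
Sorted largest to smallest: 392, 303, 61, 60, 38 bp.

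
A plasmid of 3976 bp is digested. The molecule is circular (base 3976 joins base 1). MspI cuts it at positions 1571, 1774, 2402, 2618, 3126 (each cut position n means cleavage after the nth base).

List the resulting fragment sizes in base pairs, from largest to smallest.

Circular molecule, 5 cuts → 5 fragments:
  1774 − 1571 = 203 bp
  2402 − 1774 = 628 bp
  2618 − 2402 = 216 bp
  3126 − 2618 = 508 bp
  wrap: 3976 − 3126 + 1571 = 2421 bp
Sorted largest to smallest: 2421, 628, 508, 216, 203 bp.

2421, 628, 508, 216, 203 bp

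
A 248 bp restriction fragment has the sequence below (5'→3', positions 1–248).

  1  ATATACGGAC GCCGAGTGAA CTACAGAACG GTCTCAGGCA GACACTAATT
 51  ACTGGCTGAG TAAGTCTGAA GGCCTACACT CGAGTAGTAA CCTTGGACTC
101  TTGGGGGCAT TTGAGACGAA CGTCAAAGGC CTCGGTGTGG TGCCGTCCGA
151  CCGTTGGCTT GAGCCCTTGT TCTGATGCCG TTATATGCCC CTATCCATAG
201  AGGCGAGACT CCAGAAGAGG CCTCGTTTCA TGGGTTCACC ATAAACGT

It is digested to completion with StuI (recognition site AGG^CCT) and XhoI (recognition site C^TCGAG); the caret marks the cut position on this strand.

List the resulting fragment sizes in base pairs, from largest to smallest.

StuI sites (AGGCCT) start at positions 70, 127, 218.
StuI cuts after base 3 of each site, so after positions 72, 129, 220.
The XhoI site (CTCGAG) starts at position 79.
XhoI cuts after the first base of each site, so after position 79.
Combined cut positions: 72, 79, 129, 220.
Linear molecule, 4 cuts → 5 fragments:
  1–72 → 72 bp
  73–79 → 7 bp
  80–129 → 50 bp
  130–220 → 91 bp
  221–248 → 28 bp
Sorted largest to smallest: 91, 72, 50, 28, 7 bp.

91, 72, 50, 28, 7 bp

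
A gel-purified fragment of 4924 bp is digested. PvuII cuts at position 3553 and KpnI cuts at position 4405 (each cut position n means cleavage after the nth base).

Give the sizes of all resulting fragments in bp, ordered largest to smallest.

3553, 852, 519 bp

Combined cut positions (sorted): 3553, 4405.
Linear molecule, 2 cuts → 3 fragments:
  3553 − 0 = 3553 bp
  4405 − 3553 = 852 bp
  4924 − 4405 = 519 bp
Sorted largest to smallest: 3553, 852, 519 bp.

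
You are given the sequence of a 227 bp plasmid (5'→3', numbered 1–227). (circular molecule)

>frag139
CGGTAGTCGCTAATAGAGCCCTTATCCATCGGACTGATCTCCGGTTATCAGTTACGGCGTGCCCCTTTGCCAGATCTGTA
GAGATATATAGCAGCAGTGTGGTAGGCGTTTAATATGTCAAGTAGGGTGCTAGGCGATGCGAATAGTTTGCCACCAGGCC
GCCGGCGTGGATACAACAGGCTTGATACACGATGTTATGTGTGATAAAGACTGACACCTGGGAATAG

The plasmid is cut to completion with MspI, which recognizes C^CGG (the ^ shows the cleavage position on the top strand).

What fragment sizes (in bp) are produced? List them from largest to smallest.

121, 106 bp

MspI sites (CCGG) start at positions 41, 162.
MspI cuts after the first base of each site, so after positions 41, 162.
Circular molecule, 2 cuts → 2 fragments:
  42–162 → 121 bp
  163–227 then 1–41 → 65 + 41 = 106 bp
Sorted largest to smallest: 121, 106 bp.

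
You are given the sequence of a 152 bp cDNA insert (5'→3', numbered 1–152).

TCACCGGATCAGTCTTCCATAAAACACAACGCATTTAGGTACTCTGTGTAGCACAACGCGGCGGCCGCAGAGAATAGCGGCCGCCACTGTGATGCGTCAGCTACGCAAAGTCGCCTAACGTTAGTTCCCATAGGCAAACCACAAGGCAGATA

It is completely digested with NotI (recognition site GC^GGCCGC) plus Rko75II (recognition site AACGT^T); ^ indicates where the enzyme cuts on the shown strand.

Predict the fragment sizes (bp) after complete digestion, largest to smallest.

NotI sites (GCGGCCGC) start at positions 61, 77.
NotI cuts after base 2 of each site, so after positions 62, 78.
The Rko75II site (AACGTT) starts at position 117.
Rko75II cuts after base 5 of each site (before the last base), so after position 121.
Combined cut positions: 62, 78, 121.
Linear molecule, 3 cuts → 4 fragments:
  1–62 → 62 bp
  63–78 → 16 bp
  79–121 → 43 bp
  122–152 → 31 bp
Sorted largest to smallest: 62, 43, 31, 16 bp.

62, 43, 31, 16 bp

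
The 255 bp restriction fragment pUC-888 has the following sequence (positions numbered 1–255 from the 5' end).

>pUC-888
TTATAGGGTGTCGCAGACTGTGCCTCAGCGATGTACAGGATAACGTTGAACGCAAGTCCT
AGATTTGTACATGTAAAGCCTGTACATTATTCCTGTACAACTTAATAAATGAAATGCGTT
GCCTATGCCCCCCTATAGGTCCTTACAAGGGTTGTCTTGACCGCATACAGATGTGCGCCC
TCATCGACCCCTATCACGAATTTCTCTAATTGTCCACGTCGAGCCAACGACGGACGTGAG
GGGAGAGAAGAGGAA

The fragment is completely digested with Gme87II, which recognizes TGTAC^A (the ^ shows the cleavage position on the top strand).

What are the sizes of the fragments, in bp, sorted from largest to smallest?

Gme87II sites (TGTACA) start at positions 32, 66, 81, 94.
Gme87II cuts after base 5 of each site (before the last base), so after positions 36, 70, 85, 98.
Linear molecule, 4 cuts → 5 fragments:
  1–36 → 36 bp
  37–70 → 34 bp
  71–85 → 15 bp
  86–98 → 13 bp
  99–255 → 157 bp
Sorted largest to smallest: 157, 36, 34, 15, 13 bp.

157, 36, 34, 15, 13 bp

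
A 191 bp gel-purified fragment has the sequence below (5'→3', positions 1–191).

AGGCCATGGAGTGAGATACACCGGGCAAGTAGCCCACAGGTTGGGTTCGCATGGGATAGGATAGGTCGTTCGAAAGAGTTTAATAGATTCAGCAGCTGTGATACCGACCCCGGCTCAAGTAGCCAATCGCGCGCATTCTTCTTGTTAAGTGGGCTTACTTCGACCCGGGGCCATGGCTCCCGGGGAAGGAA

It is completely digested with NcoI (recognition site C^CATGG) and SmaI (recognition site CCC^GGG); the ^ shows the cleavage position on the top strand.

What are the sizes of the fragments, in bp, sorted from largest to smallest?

NcoI sites (CCATGG) start at positions 4, 171.
NcoI cuts after the first base of each site, so after positions 4, 171.
SmaI sites (CCCGGG) start at positions 164, 179.
SmaI cuts after base 3 of each site, so after positions 166, 181.
Combined cut positions: 4, 166, 171, 181.
Linear molecule, 4 cuts → 5 fragments:
  1–4 → 4 bp
  5–166 → 162 bp
  167–171 → 5 bp
  172–181 → 10 bp
  182–191 → 10 bp
Sorted largest to smallest: 162, 10, 10, 5, 4 bp.

162, 10, 10, 5, 4 bp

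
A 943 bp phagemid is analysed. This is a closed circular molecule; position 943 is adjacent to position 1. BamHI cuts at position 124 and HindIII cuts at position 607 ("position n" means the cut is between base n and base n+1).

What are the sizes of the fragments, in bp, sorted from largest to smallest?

Combined cut positions (sorted): 124, 607.
Circular molecule, 2 cuts → 2 fragments:
  607 − 124 = 483 bp
  wrap: 943 − 607 + 124 = 460 bp
Sorted largest to smallest: 483, 460 bp.

483, 460 bp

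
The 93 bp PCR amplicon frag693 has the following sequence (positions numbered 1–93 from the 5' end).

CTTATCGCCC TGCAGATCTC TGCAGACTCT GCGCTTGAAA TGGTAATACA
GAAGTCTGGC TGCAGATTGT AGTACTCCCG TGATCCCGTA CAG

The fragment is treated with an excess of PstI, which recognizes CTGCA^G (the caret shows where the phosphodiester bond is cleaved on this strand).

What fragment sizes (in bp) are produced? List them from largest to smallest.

PstI sites (CTGCAG) start at positions 10, 20, 60.
PstI cuts after base 5 of each site (before the last base), so after positions 14, 24, 64.
Linear molecule, 3 cuts → 4 fragments:
  1–14 → 14 bp
  15–24 → 10 bp
  25–64 → 40 bp
  65–93 → 29 bp
Sorted largest to smallest: 40, 29, 14, 10 bp.

40, 29, 14, 10 bp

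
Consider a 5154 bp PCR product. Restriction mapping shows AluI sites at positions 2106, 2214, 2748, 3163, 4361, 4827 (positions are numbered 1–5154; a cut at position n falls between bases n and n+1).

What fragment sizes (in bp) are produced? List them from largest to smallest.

2106, 1198, 534, 466, 415, 327, 108 bp

Linear molecule, 6 cuts → 7 fragments:
  2106 − 0 = 2106 bp
  2214 − 2106 = 108 bp
  2748 − 2214 = 534 bp
  3163 − 2748 = 415 bp
  4361 − 3163 = 1198 bp
  4827 − 4361 = 466 bp
  5154 − 4827 = 327 bp
Sorted largest to smallest: 2106, 1198, 534, 466, 415, 327, 108 bp.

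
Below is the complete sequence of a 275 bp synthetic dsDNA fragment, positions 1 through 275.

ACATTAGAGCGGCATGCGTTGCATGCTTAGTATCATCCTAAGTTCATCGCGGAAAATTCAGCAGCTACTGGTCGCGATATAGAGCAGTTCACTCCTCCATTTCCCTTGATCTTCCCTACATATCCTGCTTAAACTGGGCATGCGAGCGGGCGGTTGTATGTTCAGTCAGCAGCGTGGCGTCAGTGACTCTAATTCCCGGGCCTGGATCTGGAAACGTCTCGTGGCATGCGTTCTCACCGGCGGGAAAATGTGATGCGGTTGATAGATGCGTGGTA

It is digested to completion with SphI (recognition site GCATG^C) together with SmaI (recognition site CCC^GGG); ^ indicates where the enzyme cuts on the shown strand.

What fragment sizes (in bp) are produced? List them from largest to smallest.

SphI sites (GCATGC) start at positions 12, 21, 138, 224.
SphI cuts after base 5 of each site (before the last base), so after positions 16, 25, 142, 228.
The SmaI site (CCCGGG) starts at position 195.
SmaI cuts after base 3 of each site, so after position 197.
Combined cut positions: 16, 25, 142, 197, 228.
Linear molecule, 5 cuts → 6 fragments:
  1–16 → 16 bp
  17–25 → 9 bp
  26–142 → 117 bp
  143–197 → 55 bp
  198–228 → 31 bp
  229–275 → 47 bp
Sorted largest to smallest: 117, 55, 47, 31, 16, 9 bp.

117, 55, 47, 31, 16, 9 bp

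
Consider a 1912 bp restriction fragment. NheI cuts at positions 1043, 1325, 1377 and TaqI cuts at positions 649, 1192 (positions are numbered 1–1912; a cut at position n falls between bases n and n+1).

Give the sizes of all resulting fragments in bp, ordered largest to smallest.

Combined cut positions (sorted): 649, 1043, 1192, 1325, 1377.
Linear molecule, 5 cuts → 6 fragments:
  649 − 0 = 649 bp
  1043 − 649 = 394 bp
  1192 − 1043 = 149 bp
  1325 − 1192 = 133 bp
  1377 − 1325 = 52 bp
  1912 − 1377 = 535 bp
Sorted largest to smallest: 649, 535, 394, 149, 133, 52 bp.

649, 535, 394, 149, 133, 52 bp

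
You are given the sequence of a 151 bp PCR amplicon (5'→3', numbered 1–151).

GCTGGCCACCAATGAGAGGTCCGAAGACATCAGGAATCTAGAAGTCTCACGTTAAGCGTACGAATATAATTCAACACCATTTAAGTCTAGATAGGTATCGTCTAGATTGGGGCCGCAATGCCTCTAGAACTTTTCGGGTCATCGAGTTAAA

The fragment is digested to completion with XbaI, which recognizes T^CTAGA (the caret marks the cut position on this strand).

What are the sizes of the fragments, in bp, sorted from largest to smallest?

49, 37, 28, 22, 15 bp

XbaI sites (TCTAGA) start at positions 37, 86, 101, 123.
XbaI cuts after the first base of each site, so after positions 37, 86, 101, 123.
Linear molecule, 4 cuts → 5 fragments:
  1–37 → 37 bp
  38–86 → 49 bp
  87–101 → 15 bp
  102–123 → 22 bp
  124–151 → 28 bp
Sorted largest to smallest: 49, 37, 28, 22, 15 bp.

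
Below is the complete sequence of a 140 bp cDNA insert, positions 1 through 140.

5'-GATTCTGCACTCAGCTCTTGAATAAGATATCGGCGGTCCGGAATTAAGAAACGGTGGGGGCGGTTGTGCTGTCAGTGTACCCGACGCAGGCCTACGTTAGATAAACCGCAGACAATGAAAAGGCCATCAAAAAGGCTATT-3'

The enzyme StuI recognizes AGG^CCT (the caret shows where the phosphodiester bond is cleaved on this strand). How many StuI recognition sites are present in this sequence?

AGGCCT occurs starting at position 88.
StuI cuts at 1 site.

1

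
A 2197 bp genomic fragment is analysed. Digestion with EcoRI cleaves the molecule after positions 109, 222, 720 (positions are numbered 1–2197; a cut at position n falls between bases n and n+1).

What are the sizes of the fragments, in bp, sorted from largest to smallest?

Linear molecule, 3 cuts → 4 fragments:
  109 − 0 = 109 bp
  222 − 109 = 113 bp
  720 − 222 = 498 bp
  2197 − 720 = 1477 bp
Sorted largest to smallest: 1477, 498, 113, 109 bp.

1477, 498, 113, 109 bp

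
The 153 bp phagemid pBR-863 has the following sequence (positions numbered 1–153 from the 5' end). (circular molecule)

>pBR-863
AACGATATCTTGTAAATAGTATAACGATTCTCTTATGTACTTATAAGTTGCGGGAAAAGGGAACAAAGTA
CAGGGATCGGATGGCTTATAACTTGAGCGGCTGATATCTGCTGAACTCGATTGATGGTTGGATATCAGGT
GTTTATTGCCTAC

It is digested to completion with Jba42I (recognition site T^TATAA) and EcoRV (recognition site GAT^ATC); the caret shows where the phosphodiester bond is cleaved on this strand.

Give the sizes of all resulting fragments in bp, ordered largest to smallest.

Jba42I sites (TTATAA) start at positions 41, 86.
Jba42I cuts after the first base of each site, so after positions 41, 86.
EcoRV sites (GATATC) start at positions 4, 103, 131.
EcoRV cuts after base 3 of each site, so after positions 6, 105, 133.
Combined cut positions: 6, 41, 86, 105, 133.
Circular molecule, 5 cuts → 5 fragments:
  7–41 → 35 bp
  42–86 → 45 bp
  87–105 → 19 bp
  106–133 → 28 bp
  134–153 then 1–6 → 20 + 6 = 26 bp
Sorted largest to smallest: 45, 35, 28, 26, 19 bp.

45, 35, 28, 26, 19 bp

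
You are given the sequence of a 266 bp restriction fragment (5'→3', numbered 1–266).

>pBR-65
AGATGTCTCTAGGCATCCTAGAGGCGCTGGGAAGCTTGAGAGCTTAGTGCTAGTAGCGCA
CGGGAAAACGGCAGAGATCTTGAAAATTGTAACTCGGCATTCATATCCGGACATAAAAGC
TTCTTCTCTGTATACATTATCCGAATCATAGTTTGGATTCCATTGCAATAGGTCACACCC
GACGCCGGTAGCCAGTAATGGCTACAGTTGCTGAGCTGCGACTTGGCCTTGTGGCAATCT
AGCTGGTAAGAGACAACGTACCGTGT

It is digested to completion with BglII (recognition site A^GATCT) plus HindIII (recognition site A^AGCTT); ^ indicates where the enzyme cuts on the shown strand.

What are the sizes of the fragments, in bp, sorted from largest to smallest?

149, 43, 42, 32 bp

The BglII site (AGATCT) starts at position 75.
BglII cuts after the first base of each site, so after position 75.
HindIII sites (AAGCTT) start at positions 32, 117.
HindIII cuts after the first base of each site, so after positions 32, 117.
Combined cut positions: 32, 75, 117.
Linear molecule, 3 cuts → 4 fragments:
  1–32 → 32 bp
  33–75 → 43 bp
  76–117 → 42 bp
  118–266 → 149 bp
Sorted largest to smallest: 149, 43, 42, 32 bp.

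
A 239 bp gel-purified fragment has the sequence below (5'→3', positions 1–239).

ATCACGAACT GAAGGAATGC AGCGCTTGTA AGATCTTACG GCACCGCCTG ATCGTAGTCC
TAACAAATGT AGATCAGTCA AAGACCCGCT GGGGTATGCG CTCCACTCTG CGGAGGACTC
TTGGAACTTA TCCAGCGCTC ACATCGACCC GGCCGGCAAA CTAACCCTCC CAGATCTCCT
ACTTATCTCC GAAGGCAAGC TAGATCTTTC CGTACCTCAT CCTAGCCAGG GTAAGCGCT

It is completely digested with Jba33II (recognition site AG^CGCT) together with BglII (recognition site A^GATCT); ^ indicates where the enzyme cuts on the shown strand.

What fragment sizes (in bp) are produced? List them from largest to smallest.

104, 37, 33, 30, 22, 9, 4 bp

Jba33II sites (AGCGCT) start at positions 21, 134, 234.
Jba33II cuts after base 2 of each site, so after positions 22, 135, 235.
BglII sites (AGATCT) start at positions 31, 172, 202.
BglII cuts after the first base of each site, so after positions 31, 172, 202.
Combined cut positions: 22, 31, 135, 172, 202, 235.
Linear molecule, 6 cuts → 7 fragments:
  1–22 → 22 bp
  23–31 → 9 bp
  32–135 → 104 bp
  136–172 → 37 bp
  173–202 → 30 bp
  203–235 → 33 bp
  236–239 → 4 bp
Sorted largest to smallest: 104, 37, 33, 30, 22, 9, 4 bp.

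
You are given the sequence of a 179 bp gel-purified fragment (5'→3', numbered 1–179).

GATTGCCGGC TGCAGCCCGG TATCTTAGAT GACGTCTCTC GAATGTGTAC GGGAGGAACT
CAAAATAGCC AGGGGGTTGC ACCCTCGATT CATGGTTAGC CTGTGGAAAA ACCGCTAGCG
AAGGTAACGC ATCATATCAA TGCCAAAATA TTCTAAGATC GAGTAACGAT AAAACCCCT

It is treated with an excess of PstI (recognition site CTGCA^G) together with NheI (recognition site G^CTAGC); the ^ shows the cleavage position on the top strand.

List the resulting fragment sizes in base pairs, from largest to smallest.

100, 65, 14 bp

The PstI site (CTGCAG) starts at position 10.
PstI cuts after base 5 of each site (before the last base), so after position 14.
The NheI site (GCTAGC) starts at position 114.
NheI cuts after the first base of each site, so after position 114.
Combined cut positions: 14, 114.
Linear molecule, 2 cuts → 3 fragments:
  1–14 → 14 bp
  15–114 → 100 bp
  115–179 → 65 bp
Sorted largest to smallest: 100, 65, 14 bp.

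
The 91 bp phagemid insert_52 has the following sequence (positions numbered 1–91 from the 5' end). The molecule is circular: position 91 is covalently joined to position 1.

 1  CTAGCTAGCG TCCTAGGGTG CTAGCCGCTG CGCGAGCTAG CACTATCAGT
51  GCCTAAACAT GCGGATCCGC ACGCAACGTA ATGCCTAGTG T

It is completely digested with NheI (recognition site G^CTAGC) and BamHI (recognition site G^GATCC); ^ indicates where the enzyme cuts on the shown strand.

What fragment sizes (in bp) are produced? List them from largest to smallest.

32, 27, 16, 16 bp

NheI sites (GCTAGC) start at positions 4, 20, 36.
NheI cuts after the first base of each site, so after positions 4, 20, 36.
The BamHI site (GGATCC) starts at position 63.
BamHI cuts after the first base of each site, so after position 63.
Combined cut positions: 4, 20, 36, 63.
Circular molecule, 4 cuts → 4 fragments:
  5–20 → 16 bp
  21–36 → 16 bp
  37–63 → 27 bp
  64–91 then 1–4 → 28 + 4 = 32 bp
Sorted largest to smallest: 32, 27, 16, 16 bp.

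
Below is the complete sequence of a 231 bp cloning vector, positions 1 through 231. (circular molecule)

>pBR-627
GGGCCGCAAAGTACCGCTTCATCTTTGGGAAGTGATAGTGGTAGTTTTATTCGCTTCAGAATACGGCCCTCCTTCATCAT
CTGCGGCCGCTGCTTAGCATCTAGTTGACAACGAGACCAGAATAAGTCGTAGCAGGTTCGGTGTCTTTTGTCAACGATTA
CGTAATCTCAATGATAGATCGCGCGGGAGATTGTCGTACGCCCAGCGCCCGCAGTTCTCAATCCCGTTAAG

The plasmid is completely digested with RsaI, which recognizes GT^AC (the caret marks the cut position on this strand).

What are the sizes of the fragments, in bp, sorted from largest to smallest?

185, 46 bp

RsaI sites (GTAC) start at positions 11, 196.
RsaI cuts after base 2 of each site, so after positions 12, 197.
Circular molecule, 2 cuts → 2 fragments:
  13–197 → 185 bp
  198–231 then 1–12 → 34 + 12 = 46 bp
Sorted largest to smallest: 185, 46 bp.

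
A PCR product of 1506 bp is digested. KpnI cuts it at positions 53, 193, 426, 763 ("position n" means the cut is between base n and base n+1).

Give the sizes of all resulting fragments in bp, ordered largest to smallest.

Linear molecule, 4 cuts → 5 fragments:
  53 − 0 = 53 bp
  193 − 53 = 140 bp
  426 − 193 = 233 bp
  763 − 426 = 337 bp
  1506 − 763 = 743 bp
Sorted largest to smallest: 743, 337, 233, 140, 53 bp.

743, 337, 233, 140, 53 bp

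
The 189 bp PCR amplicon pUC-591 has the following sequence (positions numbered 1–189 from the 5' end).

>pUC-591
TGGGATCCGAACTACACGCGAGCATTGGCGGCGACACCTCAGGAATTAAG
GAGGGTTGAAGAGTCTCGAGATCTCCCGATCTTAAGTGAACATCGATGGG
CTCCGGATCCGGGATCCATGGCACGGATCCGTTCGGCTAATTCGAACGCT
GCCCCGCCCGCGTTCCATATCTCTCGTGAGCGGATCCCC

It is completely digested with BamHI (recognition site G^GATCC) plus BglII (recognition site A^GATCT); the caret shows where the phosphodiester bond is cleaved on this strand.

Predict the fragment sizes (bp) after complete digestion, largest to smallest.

BamHI sites (GGATCC) start at positions 3, 105, 112, 125, 182.
BamHI cuts after the first base of each site, so after positions 3, 105, 112, 125, 182.
The BglII site (AGATCT) starts at position 69.
BglII cuts after the first base of each site, so after position 69.
Combined cut positions: 3, 69, 105, 112, 125, 182.
Linear molecule, 6 cuts → 7 fragments:
  1–3 → 3 bp
  4–69 → 66 bp
  70–105 → 36 bp
  106–112 → 7 bp
  113–125 → 13 bp
  126–182 → 57 bp
  183–189 → 7 bp
Sorted largest to smallest: 66, 57, 36, 13, 7, 7, 3 bp.

66, 57, 36, 13, 7, 7, 3 bp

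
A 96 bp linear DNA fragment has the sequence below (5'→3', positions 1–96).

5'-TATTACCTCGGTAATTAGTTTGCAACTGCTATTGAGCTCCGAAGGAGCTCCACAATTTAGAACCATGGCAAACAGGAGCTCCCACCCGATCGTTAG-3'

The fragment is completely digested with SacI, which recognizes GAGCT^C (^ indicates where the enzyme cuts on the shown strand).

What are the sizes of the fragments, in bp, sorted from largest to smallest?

38, 31, 16, 11 bp

SacI sites (GAGCTC) start at positions 34, 45, 76.
SacI cuts after base 5 of each site (before the last base), so after positions 38, 49, 80.
Linear molecule, 3 cuts → 4 fragments:
  1–38 → 38 bp
  39–49 → 11 bp
  50–80 → 31 bp
  81–96 → 16 bp
Sorted largest to smallest: 38, 31, 16, 11 bp.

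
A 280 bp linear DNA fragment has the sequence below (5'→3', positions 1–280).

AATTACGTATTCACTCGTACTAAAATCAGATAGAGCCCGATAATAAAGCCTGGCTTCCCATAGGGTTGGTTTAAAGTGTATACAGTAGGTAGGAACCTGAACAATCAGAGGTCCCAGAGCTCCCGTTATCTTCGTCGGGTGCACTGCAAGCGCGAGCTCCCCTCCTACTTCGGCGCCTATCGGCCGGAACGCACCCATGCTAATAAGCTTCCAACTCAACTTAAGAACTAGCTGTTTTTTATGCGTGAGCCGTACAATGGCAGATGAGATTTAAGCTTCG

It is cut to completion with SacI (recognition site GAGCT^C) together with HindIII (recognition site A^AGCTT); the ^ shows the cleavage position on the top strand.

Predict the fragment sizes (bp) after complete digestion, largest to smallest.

121, 68, 47, 37, 7 bp

SacI sites (GAGCTC) start at positions 117, 154.
SacI cuts after base 5 of each site (before the last base), so after positions 121, 158.
HindIII sites (AAGCTT) start at positions 205, 273.
HindIII cuts after the first base of each site, so after positions 205, 273.
Combined cut positions: 121, 158, 205, 273.
Linear molecule, 4 cuts → 5 fragments:
  1–121 → 121 bp
  122–158 → 37 bp
  159–205 → 47 bp
  206–273 → 68 bp
  274–280 → 7 bp
Sorted largest to smallest: 121, 68, 47, 37, 7 bp.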